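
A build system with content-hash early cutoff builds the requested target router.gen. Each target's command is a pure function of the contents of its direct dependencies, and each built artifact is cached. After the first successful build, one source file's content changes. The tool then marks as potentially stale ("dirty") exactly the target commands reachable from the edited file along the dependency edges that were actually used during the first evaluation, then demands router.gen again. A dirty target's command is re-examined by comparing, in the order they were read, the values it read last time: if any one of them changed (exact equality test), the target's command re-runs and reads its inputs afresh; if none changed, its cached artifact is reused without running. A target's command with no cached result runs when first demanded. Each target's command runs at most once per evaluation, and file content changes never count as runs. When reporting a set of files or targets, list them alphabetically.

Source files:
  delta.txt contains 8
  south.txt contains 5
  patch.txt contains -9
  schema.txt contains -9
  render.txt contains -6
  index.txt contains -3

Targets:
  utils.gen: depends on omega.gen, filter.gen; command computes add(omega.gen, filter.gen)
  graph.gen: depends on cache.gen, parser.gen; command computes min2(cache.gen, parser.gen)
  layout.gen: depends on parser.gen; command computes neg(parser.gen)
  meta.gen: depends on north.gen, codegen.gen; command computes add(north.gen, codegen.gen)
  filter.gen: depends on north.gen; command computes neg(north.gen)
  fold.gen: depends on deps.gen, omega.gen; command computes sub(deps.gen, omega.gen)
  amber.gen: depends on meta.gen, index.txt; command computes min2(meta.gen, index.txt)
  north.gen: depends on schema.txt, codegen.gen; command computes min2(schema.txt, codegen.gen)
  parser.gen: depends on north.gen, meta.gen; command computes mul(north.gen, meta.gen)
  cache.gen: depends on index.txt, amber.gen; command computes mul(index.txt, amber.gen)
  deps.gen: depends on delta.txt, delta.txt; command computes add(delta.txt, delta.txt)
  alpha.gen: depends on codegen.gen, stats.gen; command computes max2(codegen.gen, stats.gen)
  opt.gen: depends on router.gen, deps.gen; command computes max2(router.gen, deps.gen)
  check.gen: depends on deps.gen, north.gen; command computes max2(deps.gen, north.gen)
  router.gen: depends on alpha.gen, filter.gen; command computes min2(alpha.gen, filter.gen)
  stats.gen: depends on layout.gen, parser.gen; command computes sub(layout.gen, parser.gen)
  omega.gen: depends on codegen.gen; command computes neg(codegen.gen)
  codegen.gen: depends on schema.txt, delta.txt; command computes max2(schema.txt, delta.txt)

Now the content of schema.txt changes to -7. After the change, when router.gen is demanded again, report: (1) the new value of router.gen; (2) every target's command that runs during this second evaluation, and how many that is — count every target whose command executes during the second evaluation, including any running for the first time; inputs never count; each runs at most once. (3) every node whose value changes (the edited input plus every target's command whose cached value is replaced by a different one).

First evaluation (everything demanded from the output):
  codegen.gen = max2(-9, 8) = 8
  north.gen = min2(-9, 8) = -9
  filter.gen = neg(-9) = 9
  meta.gen = add(-9, 8) = -1
  parser.gen = mul(-9, -1) = 9
  layout.gen = neg(9) = -9
  stats.gen = sub(-9, 9) = -18
  alpha.gen = max2(8, -18) = 8
  router.gen = min2(8, 9) = 8

Propagation after the edit:
  codegen.gen: runs — schema.txt -9->-7; result 8 (same value as before).
  north.gen: runs — schema.txt -9->-7; result -7.
  filter.gen: runs — north.gen -9->-7; result 7.
  meta.gen: runs — north.gen -9->-7; result 1.
  parser.gen: runs — north.gen -9->-7; meta.gen -1->1; result -7.
  layout.gen: runs — parser.gen 9->-7; result 7.
  stats.gen: runs — layout.gen -9->7; parser.gen 9->-7; result 14.
  alpha.gen: runs — stats.gen -18->14; result 14.
  router.gen: runs — alpha.gen 8->14; filter.gen 9->7; result 7.

New value of router.gen: 7.
Target commands that run: alpha.gen, codegen.gen, filter.gen, layout.gen, meta.gen, north.gen, parser.gen, router.gen, stats.gen — 9 in total.
Values that change: alpha.gen, filter.gen, layout.gen, meta.gen, north.gen, parser.gen, router.gen, schema.txt, stats.gen.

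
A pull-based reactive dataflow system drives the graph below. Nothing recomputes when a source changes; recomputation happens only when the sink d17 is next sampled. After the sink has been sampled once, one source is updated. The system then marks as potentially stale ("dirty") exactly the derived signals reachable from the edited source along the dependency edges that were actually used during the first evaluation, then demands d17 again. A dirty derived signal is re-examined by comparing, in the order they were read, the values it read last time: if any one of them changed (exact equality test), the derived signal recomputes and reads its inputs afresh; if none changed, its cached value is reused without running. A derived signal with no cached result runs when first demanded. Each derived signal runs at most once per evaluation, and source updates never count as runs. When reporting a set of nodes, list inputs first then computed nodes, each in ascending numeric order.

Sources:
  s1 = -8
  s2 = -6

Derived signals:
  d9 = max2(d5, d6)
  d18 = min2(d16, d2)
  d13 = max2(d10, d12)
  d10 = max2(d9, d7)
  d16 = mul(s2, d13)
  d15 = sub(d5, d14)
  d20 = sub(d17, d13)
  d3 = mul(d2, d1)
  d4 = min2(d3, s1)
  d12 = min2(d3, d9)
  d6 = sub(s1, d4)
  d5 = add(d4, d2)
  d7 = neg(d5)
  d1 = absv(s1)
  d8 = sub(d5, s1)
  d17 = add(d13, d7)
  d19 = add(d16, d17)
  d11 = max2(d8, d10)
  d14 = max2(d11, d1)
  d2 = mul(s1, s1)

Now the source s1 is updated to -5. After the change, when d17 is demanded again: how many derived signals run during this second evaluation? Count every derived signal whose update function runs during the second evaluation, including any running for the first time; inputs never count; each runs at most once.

First evaluation (everything demanded from the output):
  d1 = absv(-8) = 8
  d2 = mul(-8, -8) = 64
  d3 = mul(64, 8) = 512
  d4 = min2(512, -8) = -8
  d5 = add(-8, 64) = 56
  d6 = sub(-8, -8) = 0
  d7 = neg(56) = -56
  d9 = max2(56, 0) = 56
  d10 = max2(56, -56) = 56
  d12 = min2(512, 56) = 56
  d13 = max2(56, 56) = 56
  d17 = add(56, -56) = 0

Propagation after the edit:
  d1: runs — s1 -8->-5; result 5.
  d2: runs — s1 -8->-5; s1 -8->-5; result 25.
  d3: runs — d2 64->25; d1 8->5; result 125.
  d4: runs — d3 512->125; s1 -8->-5; result -5.
  d5: runs — d4 -8->-5; d2 64->25; result 20.
  d6: runs — s1 -8->-5; d4 -8->-5; result 0 (same value as before).
  d7: runs — d5 56->20; result -20.
  d9: runs — d5 56->20; result 20.
  d10: runs — d9 56->20; d7 -56->-20; result 20.
  d12: runs — d3 512->125; d9 56->20; result 20.
  d13: runs — d10 56->20; d12 56->20; result 20.
  d17: runs — d13 56->20; d7 -56->-20; result 0 (same value as before).

Derived signals that run: d1, d2, d3, d4, d5, d6, d7, d9, d10, d12, d13, d17 — 12 in total.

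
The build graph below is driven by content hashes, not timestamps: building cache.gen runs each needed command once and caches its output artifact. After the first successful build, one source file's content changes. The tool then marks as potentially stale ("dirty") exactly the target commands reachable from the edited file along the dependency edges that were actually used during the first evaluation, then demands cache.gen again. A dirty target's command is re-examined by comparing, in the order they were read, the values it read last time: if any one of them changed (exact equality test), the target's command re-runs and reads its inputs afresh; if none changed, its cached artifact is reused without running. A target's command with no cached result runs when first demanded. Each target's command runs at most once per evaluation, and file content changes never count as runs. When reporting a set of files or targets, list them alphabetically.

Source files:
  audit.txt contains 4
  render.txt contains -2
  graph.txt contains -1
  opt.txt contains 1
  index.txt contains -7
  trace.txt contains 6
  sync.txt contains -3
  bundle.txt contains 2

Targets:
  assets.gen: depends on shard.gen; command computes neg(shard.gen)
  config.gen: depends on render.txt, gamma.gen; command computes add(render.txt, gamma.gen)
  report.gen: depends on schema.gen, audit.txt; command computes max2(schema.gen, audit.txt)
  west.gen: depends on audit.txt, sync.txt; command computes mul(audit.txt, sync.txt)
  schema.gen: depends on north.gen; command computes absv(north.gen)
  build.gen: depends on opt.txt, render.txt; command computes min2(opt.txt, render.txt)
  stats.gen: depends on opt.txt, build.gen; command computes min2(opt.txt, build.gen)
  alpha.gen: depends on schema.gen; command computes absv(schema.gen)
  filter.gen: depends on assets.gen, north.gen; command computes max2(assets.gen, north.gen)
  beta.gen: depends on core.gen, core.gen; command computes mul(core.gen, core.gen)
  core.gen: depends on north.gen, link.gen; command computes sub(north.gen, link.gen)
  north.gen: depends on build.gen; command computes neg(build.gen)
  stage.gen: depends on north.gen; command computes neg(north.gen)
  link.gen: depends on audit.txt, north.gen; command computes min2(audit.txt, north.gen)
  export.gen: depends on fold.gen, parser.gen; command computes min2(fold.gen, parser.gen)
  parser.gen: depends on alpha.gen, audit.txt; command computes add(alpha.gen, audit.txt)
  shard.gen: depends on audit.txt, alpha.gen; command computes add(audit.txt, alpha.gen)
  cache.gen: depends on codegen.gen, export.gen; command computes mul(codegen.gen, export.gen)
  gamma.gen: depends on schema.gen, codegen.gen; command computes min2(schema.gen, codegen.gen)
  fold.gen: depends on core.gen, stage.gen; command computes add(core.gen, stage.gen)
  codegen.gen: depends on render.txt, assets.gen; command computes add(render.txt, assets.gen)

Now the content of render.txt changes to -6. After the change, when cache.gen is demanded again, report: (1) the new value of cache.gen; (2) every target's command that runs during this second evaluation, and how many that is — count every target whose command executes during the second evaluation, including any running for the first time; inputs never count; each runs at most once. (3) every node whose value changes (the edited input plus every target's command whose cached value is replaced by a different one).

cache.gen now evaluates to 64.
Run set: alpha.gen, assets.gen, build.gen, cache.gen, codegen.gen, core.gen, export.gen, fold.gen, link.gen, north.gen, parser.gen, schema.gen, shard.gen, stage.gen (14 run).
Changed values: alpha.gen, assets.gen, build.gen, cache.gen, codegen.gen, core.gen, export.gen, fold.gen, link.gen, north.gen, parser.gen, render.txt, schema.gen, shard.gen, stage.gen.

Initial pass — values computed on the first demand:
  build.gen = min2(1, -2) = -2
  north.gen = neg(-2) = 2
  link.gen = min2(4, 2) = 2
  core.gen = sub(2, 2) = 0
  schema.gen = absv(2) = 2
  alpha.gen = absv(2) = 2
  parser.gen = add(2, 4) = 6
  shard.gen = add(4, 2) = 6
  assets.gen = neg(6) = -6
  codegen.gen = add(-2, -6) = -8
  stage.gen = neg(2) = -2
  fold.gen = add(0, -2) = -2
  export.gen = min2(-2, 6) = -2
  cache.gen = mul(-8, -2) = 16

Second demand — change propagation:
  build.gen: re-runs because render.txt -2->-6; new result -6.
  north.gen: re-runs because build.gen -2->-6; new result 6.
  link.gen: re-runs because north.gen 2->6; new result 4.
  core.gen: re-runs because north.gen 2->6; link.gen 2->4; new result 2.
  schema.gen: re-runs because north.gen 2->6; new result 6.
  alpha.gen: re-runs because schema.gen 2->6; new result 6.
  parser.gen: re-runs because alpha.gen 2->6; new result 10.
  shard.gen: re-runs because alpha.gen 2->6; new result 10.
  assets.gen: re-runs because shard.gen 6->10; new result -10.
  codegen.gen: re-runs because render.txt -2->-6; assets.gen -6->-10; new result -16.
  stage.gen: re-runs because north.gen 2->6; new result -6.
  fold.gen: re-runs because core.gen 0->2; stage.gen -2->-6; new result -4.
  export.gen: re-runs because fold.gen -2->-4; parser.gen 6->10; new result -4.
  cache.gen: re-runs because codegen.gen -8->-16; export.gen -2->-4; new result 64.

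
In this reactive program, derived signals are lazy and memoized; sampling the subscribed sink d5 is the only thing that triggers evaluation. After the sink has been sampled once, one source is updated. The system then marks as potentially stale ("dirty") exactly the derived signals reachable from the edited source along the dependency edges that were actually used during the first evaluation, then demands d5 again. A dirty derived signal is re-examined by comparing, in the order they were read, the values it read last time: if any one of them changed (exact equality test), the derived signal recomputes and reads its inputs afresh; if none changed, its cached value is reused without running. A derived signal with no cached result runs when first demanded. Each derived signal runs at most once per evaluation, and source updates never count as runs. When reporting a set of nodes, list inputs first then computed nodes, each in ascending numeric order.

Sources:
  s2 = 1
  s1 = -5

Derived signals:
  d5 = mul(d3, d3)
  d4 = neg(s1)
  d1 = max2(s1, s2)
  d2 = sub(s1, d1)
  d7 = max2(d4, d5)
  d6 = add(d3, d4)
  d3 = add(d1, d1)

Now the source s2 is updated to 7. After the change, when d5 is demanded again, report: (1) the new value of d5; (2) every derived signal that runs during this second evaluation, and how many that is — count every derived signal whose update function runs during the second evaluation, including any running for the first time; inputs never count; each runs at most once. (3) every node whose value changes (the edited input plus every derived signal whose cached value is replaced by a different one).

Demanding d5 again yields 196.
3 derived signals run: d1, d3, d5.
The nodes whose values change: s2, d1, d3, d5.

First demand of the output computes:
  d1 = max2(-5, 1) = 1
  d3 = add(1, 1) = 2
  d5 = mul(2, 2) = 4

After the edit, cleaning proceeds:
  d1: a read changed (s2 1->7) — executes, giving 7.
  d3: a read changed (d1 1->7; d1 1->7) — executes, giving 14.
  d5: a read changed (d3 2->14; d3 2->14) — executes, giving 196.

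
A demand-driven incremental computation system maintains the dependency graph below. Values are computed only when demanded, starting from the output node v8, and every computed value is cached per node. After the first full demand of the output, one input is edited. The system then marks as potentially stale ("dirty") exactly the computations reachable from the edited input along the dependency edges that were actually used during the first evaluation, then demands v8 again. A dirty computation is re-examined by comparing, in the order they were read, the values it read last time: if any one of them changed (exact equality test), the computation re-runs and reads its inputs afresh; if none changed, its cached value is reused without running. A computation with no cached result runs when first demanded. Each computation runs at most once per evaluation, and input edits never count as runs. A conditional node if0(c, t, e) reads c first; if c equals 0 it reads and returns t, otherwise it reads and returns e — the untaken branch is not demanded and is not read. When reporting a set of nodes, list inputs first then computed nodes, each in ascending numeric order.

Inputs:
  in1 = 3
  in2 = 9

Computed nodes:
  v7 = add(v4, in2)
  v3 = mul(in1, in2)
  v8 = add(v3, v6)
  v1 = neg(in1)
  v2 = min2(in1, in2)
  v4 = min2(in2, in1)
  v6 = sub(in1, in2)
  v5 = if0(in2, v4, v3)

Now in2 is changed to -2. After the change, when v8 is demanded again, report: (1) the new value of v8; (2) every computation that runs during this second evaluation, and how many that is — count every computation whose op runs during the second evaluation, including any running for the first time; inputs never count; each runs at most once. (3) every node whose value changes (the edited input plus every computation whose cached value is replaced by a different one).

New value of v8: -1.
Computations that run: v3, v6, v8 — 3 in total.
Values that change: in2, v3, v6, v8.

First evaluation (everything demanded from the output):
  v3 = mul(3, 9) = 27
  v6 = sub(3, 9) = -6
  v8 = add(27, -6) = 21

Propagation after the edit:
  v3: runs — in2 9->-2; result -6.
  v6: runs — in2 9->-2; result 5.
  v8: runs — v3 27->-6; v6 -6->5; result -1.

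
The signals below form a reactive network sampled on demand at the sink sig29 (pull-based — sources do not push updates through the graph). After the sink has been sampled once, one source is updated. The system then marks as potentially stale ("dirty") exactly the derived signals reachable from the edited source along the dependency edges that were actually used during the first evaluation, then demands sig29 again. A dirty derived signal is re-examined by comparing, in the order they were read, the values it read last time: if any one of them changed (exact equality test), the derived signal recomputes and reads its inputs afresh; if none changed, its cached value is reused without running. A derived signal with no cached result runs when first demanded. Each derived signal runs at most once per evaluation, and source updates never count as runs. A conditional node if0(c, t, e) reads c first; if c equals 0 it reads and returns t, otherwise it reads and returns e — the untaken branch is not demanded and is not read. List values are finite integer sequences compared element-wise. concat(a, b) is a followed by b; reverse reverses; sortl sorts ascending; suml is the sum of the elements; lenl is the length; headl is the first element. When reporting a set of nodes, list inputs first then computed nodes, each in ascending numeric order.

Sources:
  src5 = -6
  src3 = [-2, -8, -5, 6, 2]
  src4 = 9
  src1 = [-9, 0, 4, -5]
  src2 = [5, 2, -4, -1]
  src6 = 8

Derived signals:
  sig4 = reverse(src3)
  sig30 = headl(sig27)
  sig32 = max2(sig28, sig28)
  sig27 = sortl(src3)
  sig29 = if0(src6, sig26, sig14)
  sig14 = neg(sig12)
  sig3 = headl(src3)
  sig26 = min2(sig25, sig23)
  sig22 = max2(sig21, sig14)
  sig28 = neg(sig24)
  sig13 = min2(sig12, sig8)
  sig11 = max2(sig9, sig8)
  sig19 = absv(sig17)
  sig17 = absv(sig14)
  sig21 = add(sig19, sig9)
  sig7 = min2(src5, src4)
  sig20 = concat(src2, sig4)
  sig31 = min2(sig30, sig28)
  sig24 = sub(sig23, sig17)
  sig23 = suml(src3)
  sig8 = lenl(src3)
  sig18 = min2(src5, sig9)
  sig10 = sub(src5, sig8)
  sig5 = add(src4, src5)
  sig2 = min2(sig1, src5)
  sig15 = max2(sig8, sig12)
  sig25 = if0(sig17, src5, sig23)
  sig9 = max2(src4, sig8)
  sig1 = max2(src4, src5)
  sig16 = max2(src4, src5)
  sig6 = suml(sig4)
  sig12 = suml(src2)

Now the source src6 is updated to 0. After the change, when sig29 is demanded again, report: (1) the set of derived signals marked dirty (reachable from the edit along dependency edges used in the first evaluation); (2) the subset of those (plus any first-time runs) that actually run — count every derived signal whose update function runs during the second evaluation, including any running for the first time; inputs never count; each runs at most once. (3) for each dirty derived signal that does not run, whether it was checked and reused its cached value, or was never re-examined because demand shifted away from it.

Dirty set: sig29.
Run set: sig17, sig23, sig25, sig26, sig29 (5 run).
All dirty derived signals ended up running.
The important point: the flipped condition pulls in fresh nodes; sig17, sig23, sig25, sig26 run for the first time.

Initial pass — values computed on the first demand:
  sig12 = suml([5, 2, -4, -1]) = 2
  sig14 = neg(2) = -2
  sig29 = if0(src6=8 -> else branch sig14) = -2

Second demand — change propagation:
  sig17: newly demanded (no cache) — executes and yields 2.
  sig23: newly demanded (no cache) — executes and yields -7.
  sig25: newly demanded (no cache) — executes and yields -7.
  sig26: newly demanded (no cache) — executes and yields -7.
  sig29: re-runs because src6 8->0; new result -7.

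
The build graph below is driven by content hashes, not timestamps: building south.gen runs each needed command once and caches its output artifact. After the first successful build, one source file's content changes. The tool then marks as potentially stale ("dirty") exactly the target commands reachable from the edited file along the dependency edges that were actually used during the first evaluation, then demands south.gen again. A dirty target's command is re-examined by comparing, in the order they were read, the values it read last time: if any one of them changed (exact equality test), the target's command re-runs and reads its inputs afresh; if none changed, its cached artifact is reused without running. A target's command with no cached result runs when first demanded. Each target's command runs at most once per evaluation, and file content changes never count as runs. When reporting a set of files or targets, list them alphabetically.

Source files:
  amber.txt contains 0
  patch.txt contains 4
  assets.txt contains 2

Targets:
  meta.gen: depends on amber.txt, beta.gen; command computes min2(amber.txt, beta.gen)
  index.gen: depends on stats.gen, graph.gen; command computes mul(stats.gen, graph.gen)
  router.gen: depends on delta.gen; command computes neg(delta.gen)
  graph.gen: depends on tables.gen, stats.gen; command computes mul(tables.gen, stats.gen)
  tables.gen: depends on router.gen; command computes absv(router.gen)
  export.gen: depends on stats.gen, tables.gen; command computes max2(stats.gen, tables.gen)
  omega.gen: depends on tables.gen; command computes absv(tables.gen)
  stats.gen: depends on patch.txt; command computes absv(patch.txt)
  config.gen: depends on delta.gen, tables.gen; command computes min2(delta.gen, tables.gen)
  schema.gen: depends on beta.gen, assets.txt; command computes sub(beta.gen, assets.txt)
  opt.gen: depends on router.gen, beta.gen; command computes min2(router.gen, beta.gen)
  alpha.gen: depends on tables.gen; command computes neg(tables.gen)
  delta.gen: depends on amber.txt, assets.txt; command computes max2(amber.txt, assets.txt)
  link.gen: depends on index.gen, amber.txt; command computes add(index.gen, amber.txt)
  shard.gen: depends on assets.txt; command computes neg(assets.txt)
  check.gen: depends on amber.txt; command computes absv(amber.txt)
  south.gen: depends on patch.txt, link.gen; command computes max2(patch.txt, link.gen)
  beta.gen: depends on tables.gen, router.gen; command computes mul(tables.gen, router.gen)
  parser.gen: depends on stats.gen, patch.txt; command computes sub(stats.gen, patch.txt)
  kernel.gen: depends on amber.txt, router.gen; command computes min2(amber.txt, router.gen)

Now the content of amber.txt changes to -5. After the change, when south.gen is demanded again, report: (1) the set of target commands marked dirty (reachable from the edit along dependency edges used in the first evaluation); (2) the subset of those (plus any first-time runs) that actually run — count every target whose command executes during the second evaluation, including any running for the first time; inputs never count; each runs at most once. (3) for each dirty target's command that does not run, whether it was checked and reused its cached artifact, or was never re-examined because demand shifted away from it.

Dirty set: delta.gen, graph.gen, index.gen, link.gen, router.gen, south.gen, tables.gen.
Run set: delta.gen, link.gen, south.gen (3 run).
Re-examined without running (cache reused): graph.gen, index.gen, router.gen, tables.gen.
The important point: at router.gen every value read last time is unchanged, so the dirty flag clears without a run.

Initial pass — values computed on the first demand:
  delta.gen = max2(0, 2) = 2
  router.gen = neg(2) = -2
  stats.gen = absv(4) = 4
  tables.gen = absv(-2) = 2
  graph.gen = mul(2, 4) = 8
  index.gen = mul(4, 8) = 32
  link.gen = add(32, 0) = 32
  south.gen = max2(4, 32) = 32

Second demand — change propagation:
  delta.gen: re-runs because amber.txt 0->-5; new result 2 (unchanged).
  router.gen: re-examined; everything it read last time is the same (delta.gen unchanged) — cache -2 kept, no run.
  tables.gen: re-examined; everything it read last time is the same (router.gen unchanged) — cache 2 kept, no run.
  graph.gen: re-examined; everything it read last time is the same (tables.gen unchanged, stats.gen unchanged) — cache 8 kept, no run.
  index.gen: re-examined; everything it read last time is the same (stats.gen unchanged, graph.gen unchanged) — cache 32 kept, no run.
  link.gen: re-runs because amber.txt 0->-5; new result 27.
  south.gen: re-runs because link.gen 32->27; new result 27.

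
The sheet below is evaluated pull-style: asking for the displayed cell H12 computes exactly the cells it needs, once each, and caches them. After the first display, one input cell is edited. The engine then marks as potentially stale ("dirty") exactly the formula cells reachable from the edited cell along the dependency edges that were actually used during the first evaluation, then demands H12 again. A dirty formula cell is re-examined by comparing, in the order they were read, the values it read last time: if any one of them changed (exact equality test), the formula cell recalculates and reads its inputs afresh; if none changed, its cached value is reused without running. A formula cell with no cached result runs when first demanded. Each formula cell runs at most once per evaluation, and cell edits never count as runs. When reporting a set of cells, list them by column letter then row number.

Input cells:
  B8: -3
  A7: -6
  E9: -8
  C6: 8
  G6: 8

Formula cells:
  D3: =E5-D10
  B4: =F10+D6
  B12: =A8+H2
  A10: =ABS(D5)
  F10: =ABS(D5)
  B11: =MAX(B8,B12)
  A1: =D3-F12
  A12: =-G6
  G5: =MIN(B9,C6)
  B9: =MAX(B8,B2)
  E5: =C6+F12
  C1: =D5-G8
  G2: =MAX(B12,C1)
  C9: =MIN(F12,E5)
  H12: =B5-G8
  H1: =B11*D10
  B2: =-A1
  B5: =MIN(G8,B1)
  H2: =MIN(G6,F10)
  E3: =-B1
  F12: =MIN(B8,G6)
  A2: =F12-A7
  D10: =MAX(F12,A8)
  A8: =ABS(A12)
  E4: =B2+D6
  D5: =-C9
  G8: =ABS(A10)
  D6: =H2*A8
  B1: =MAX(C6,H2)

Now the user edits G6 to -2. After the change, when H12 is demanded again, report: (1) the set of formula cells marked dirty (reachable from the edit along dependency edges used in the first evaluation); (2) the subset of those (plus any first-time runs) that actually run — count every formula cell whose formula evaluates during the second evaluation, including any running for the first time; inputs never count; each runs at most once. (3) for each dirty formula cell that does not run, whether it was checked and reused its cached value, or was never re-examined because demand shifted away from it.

First demand of the output computes:
  F12 = MIN(-3, 8) = -3
  E5 = 8 + -3 = 5
  C9 = MIN(-3, 5) = -3
  D5 = -(-3) = 3
  A10 = ABS(3) = 3
  F10 = ABS(3) = 3
  G8 = ABS(3) = 3
  H2 = MIN(8, 3) = 3
  B1 = MAX(8, 3) = 8
  B5 = MIN(3, 8) = 3
  H12 = 3 - 3 = 0

After the edit, cleaning proceeds:
  F12: a read changed (G6 8->-2) — executes, giving -3 — identical to its old value.
  E5: dirty, but its reads are unchanged (C6 unchanged, F12 unchanged); cached 5 stands.
  C9: dirty, but its reads are unchanged (F12 unchanged, E5 unchanged); cached -3 stands.
  D5: dirty, but its reads are unchanged (C9 unchanged); cached 3 stands.
  A10: dirty, but its reads are unchanged (D5 unchanged); cached 3 stands.
  F10: dirty, but its reads are unchanged (D5 unchanged); cached 3 stands.
  G8: dirty, but its reads are unchanged (A10 unchanged); cached 3 stands.
  H2: a read changed (G6 8->-2) — executes, giving -2.
  B1: a read changed (H2 3->-2) — executes, giving 8 — identical to its old value.
  B5: dirty, but its reads are unchanged (G8 unchanged, B1 unchanged); cached 3 stands.
  H12: dirty, but its reads are unchanged (B5 unchanged, G8 unchanged); cached 0 stands.

Note where the cutoff bites: E5 is checked, finds nothing changed, and keeps its cache.

The edit dirties: A10, B1, B5, C9, D5, E5, F10, F12, G8, H2, H12.
3 formula cells run: B1, F12, H2.
Cache hits after checking: A10, B5, C9, D5, E5, F10, G8, H12.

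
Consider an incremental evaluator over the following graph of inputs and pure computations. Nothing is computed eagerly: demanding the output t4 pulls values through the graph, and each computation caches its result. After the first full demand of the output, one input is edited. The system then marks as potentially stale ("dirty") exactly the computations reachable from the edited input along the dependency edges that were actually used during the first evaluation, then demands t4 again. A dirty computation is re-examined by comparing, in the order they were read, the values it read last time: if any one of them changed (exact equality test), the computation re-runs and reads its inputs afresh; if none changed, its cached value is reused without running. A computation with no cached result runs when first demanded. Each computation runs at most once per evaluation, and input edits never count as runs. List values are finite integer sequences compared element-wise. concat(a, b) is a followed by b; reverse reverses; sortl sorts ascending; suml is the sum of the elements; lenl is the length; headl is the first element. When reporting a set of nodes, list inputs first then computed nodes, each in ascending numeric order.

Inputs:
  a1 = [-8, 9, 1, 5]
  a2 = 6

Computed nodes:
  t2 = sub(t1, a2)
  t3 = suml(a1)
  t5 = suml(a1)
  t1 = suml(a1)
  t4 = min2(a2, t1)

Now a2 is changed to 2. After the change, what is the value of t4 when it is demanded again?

Initial pass — values computed on the first demand:
  t1 = suml([-8, 9, 1, 5]) = 7
  t4 = min2(6, 7) = 6

Second demand — change propagation:
  t4: re-runs because a2 6->2; new result 2.

t4 now evaluates to 2.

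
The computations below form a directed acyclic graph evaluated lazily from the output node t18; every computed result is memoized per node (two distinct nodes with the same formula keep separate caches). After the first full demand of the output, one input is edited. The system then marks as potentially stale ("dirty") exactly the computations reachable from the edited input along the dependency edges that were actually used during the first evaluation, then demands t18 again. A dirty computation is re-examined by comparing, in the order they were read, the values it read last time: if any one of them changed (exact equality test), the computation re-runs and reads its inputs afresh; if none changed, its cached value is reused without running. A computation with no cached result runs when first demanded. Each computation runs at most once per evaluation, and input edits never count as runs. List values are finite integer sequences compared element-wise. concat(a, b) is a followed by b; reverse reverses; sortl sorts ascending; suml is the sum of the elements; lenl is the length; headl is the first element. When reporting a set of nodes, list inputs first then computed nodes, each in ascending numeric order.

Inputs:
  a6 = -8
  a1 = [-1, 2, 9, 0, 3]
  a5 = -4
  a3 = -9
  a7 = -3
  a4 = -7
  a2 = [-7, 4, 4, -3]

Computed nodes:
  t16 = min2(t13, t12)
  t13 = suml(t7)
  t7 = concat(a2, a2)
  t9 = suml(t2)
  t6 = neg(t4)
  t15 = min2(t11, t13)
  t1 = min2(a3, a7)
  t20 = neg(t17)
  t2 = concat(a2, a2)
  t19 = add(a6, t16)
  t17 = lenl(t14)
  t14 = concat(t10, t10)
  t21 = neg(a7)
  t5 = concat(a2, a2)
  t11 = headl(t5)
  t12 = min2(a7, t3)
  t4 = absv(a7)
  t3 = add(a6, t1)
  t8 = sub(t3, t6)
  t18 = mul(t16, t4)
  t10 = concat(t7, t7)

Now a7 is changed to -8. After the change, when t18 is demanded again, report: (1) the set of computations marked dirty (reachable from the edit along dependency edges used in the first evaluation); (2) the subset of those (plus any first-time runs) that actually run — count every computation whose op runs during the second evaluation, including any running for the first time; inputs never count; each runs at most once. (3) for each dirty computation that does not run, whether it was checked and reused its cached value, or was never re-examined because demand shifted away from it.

The edit dirties: t1, t3, t4, t12, t16, t18.
4 computations run: t1, t4, t12, t18.
Cache hits after checking: t3, t16.
Note where the cutoff bites: t3 is checked, finds nothing changed, and keeps its cache.

First demand of the output computes:
  t1 = min2(-9, -3) = -9
  t3 = add(-8, -9) = -17
  t4 = absv(-3) = 3
  t7 = concat([-7, 4, 4, -3], [-7, 4, 4, -3]) = [-7, 4, 4, -3, -7, 4, 4, -3]
  t12 = min2(-3, -17) = -17
  t13 = suml([-7, 4, 4, -3, -7, 4, 4, -3]) = -4
  t16 = min2(-4, -17) = -17
  t18 = mul(-17, 3) = -51

After the edit, cleaning proceeds:
  t1: a read changed (a7 -3->-8) — executes, giving -9 — identical to its old value.
  t3: dirty, but its reads are unchanged (a6 unchanged, t1 unchanged); cached -17 stands.
  t4: a read changed (a7 -3->-8) — executes, giving 8.
  t12: a read changed (a7 -3->-8) — executes, giving -17 — identical to its old value.
  t16: dirty, but its reads are unchanged (t13 unchanged, t12 unchanged); cached -17 stands.
  t18: a read changed (t4 3->8) — executes, giving -136.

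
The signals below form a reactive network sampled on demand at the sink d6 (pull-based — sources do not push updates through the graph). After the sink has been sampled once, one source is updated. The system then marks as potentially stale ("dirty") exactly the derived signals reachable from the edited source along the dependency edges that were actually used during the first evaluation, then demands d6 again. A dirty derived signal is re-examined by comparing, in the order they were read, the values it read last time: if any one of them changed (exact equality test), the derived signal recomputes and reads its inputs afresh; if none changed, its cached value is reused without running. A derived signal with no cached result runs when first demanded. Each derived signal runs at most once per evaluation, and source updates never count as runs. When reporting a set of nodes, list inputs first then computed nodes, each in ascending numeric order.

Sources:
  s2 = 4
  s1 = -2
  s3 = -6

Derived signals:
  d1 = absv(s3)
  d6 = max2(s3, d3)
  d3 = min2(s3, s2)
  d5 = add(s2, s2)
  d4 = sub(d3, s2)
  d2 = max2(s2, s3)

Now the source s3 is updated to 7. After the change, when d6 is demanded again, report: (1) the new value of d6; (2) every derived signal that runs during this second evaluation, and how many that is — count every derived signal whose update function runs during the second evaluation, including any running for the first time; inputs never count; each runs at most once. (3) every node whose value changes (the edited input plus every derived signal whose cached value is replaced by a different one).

Initial pass — values computed on the first demand:
  d3 = min2(-6, 4) = -6
  d6 = max2(-6, -6) = -6

Second demand — change propagation:
  d3: re-runs because s3 -6->7; new result 4.
  d6: re-runs because s3 -6->7; d3 -6->4; new result 7.

d6 now evaluates to 7.
Run set: d3, d6 (2 run).
Changed values: s3, d3, d6.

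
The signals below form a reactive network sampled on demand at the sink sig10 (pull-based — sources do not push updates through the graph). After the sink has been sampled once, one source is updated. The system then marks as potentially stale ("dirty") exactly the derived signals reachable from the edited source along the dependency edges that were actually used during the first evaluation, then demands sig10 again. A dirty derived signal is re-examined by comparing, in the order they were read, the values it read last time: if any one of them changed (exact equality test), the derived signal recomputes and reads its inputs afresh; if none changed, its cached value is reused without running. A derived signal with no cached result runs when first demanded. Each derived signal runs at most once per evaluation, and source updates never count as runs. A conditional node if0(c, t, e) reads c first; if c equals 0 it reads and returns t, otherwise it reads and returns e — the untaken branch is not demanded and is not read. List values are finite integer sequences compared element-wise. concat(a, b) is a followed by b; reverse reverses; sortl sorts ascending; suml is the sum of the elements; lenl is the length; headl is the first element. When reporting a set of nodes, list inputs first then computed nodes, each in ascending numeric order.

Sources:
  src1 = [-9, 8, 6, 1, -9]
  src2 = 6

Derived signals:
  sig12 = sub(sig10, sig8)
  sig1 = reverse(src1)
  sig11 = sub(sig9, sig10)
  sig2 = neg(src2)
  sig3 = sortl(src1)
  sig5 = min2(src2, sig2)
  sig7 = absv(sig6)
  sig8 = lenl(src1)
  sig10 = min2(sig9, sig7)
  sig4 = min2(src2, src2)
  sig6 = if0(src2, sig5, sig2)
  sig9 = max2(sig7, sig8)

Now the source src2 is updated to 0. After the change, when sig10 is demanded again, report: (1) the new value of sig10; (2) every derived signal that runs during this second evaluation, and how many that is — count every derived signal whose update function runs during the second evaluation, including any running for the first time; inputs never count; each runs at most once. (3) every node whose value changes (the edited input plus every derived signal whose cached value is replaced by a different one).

Initial pass — values computed on the first demand:
  sig2 = neg(6) = -6
  sig6 = if0(src2=6 -> else branch sig2) = -6
  sig7 = absv(-6) = 6
  sig8 = lenl([-9, 8, 6, 1, -9]) = 5
  sig9 = max2(6, 5) = 6
  sig10 = min2(6, 6) = 6

Second demand — change propagation:
  sig2: re-runs because src2 6->0; new result 0.
  sig5: newly demanded (no cache) — executes and yields 0.
  sig6: re-runs because src2 6->0; sig2 -6->0; new result 0.
  sig7: re-runs because sig6 -6->0; new result 0.
  sig9: re-runs because sig7 6->0; new result 5.
  sig10: re-runs because sig9 6->5; sig7 6->0; new result 0.

The important point: the flipped condition pulls in fresh nodes; sig5 runs for the first time.

sig10 now evaluates to 0.
Run set: sig2, sig5, sig6, sig7, sig9, sig10 (6 run).
Changed values: src2, sig2, sig6, sig7, sig9, sig10.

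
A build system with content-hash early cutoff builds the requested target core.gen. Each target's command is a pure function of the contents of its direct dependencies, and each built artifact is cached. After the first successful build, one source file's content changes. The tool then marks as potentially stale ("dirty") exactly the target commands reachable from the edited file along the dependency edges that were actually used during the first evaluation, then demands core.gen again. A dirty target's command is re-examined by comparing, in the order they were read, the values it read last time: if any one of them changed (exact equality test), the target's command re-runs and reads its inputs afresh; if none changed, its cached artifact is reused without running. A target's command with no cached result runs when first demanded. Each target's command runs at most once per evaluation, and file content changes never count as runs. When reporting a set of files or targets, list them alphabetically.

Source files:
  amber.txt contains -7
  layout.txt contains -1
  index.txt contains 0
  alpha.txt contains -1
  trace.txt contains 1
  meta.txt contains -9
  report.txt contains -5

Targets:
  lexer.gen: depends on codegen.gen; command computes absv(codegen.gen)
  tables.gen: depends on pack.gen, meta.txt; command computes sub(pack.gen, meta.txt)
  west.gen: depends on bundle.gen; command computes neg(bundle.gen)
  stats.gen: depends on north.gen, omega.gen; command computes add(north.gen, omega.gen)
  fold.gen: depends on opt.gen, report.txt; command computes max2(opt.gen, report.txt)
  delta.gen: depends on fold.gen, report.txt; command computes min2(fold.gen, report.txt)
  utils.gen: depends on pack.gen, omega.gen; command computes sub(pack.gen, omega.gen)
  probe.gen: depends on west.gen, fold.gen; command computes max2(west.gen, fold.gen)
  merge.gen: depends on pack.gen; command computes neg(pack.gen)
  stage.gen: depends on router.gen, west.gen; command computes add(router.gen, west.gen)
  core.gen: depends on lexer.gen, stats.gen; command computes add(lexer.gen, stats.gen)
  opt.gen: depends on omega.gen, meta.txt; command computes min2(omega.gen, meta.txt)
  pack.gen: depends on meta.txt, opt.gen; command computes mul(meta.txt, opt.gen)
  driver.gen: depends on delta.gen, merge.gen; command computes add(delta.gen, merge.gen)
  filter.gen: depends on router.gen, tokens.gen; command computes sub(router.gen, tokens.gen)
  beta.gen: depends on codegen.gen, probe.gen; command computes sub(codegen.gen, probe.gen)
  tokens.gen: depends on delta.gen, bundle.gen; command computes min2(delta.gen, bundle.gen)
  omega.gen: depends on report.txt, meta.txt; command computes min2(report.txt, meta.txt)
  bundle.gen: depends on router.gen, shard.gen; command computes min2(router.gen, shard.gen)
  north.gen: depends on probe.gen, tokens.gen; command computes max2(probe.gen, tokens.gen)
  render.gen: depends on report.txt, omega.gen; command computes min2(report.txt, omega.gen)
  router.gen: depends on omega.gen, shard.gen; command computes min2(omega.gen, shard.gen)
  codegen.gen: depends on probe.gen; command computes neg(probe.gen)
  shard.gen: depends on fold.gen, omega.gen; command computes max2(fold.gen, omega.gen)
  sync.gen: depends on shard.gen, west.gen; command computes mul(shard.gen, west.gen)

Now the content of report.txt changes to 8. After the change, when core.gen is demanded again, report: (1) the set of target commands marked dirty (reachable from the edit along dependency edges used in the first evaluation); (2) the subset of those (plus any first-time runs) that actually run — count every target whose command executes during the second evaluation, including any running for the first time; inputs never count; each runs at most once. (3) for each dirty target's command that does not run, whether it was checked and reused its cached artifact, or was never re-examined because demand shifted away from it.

First evaluation (everything demanded from the output):
  omega.gen = min2(-5, -9) = -9
  opt.gen = min2(-9, -9) = -9
  fold.gen = max2(-9, -5) = -5
  delta.gen = min2(-5, -5) = -5
  shard.gen = max2(-5, -9) = -5
  router.gen = min2(-9, -5) = -9
  bundle.gen = min2(-9, -5) = -9
  tokens.gen = min2(-5, -9) = -9
  west.gen = neg(-9) = 9
  probe.gen = max2(9, -5) = 9
  codegen.gen = neg(9) = -9
  lexer.gen = absv(-9) = 9
  north.gen = max2(9, -9) = 9
  stats.gen = add(9, -9) = 0
  core.gen = add(9, 0) = 9

Propagation after the edit:
  omega.gen: runs — report.txt -5->8; result -9 (same value as before).
  opt.gen: checked — values it read are unchanged (omega.gen unchanged, meta.txt unchanged); reused cached -9 without running.
  fold.gen: runs — report.txt -5->8; result 8.
  delta.gen: runs — fold.gen -5->8; report.txt -5->8; result 8.
  shard.gen: runs — fold.gen -5->8; result 8.
  router.gen: runs — shard.gen -5->8; result -9 (same value as before).
  bundle.gen: runs — shard.gen -5->8; result -9 (same value as before).
  tokens.gen: runs — delta.gen -5->8; result -9 (same value as before).
  west.gen: checked — values it read are unchanged (bundle.gen unchanged); reused cached 9 without running.
  probe.gen: runs — fold.gen -5->8; result 9 (same value as before).
  codegen.gen: checked — values it read are unchanged (probe.gen unchanged); reused cached -9 without running.
  lexer.gen: checked — values it read are unchanged (codegen.gen unchanged); reused cached 9 without running.
  north.gen: checked — values it read are unchanged (probe.gen unchanged, tokens.gen unchanged); reused cached 9 without running.
  stats.gen: checked — values it read are unchanged (north.gen unchanged, omega.gen unchanged); reused cached 0 without running.
  core.gen: checked — values it read are unchanged (lexer.gen unchanged, stats.gen unchanged); reused cached 9 without running.

Key observation: the cutoff stops propagation at opt.gen — its inputs' values are unchanged, so it reuses its cache.

Marked dirty: bundle.gen, codegen.gen, core.gen, delta.gen, fold.gen, lexer.gen, north.gen, omega.gen, opt.gen, probe.gen, router.gen, shard.gen, stats.gen, tokens.gen, west.gen.
Target commands that run: bundle.gen, delta.gen, fold.gen, omega.gen, probe.gen, router.gen, shard.gen, tokens.gen — 8 in total.
Checked but reused from cache: codegen.gen, core.gen, lexer.gen, north.gen, opt.gen, stats.gen, west.gen.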